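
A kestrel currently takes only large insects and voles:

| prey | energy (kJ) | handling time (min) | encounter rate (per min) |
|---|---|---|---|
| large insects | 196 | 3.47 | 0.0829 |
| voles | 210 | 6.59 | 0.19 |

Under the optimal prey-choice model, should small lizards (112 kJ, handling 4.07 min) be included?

Current rate: (0.0829×196 + 0.19×210)/(1 + 0.0829×3.47 + 0.19×6.59) = 22.11 kJ/min.
small lizards: E/h = 112/4.07 = 27.52 kJ/min.
27.52 > 22.11, so adding small lizards raises the average — include it.

Yes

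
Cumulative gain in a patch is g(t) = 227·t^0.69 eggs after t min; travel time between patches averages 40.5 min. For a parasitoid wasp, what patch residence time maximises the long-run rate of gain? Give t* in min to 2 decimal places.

90.15 min

Maximise g(t)/(T+t): set derivative to zero → g'(t)(T+t) = g(t).
g'(t) = 0.69·227·t^-0.31. Setting 0.69·227·t^-0.31 = 227·t^0.69/(40.5+t) gives 0.69(40.5+t) = t, so 0.31·t = 0.69×40.5.
t* = 0.69×40.5/0.31 = 90.15 min.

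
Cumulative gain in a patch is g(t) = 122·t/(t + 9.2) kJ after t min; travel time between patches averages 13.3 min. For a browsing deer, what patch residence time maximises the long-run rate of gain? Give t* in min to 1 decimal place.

By the marginal value theorem, leave when the instantaneous gain rate g'(t) equals the habitat-wide average g(t)/(T + t).
g'(t) = 122·9.2/(t + 9.2)². Setting 122·9.2/(t+9.2)² = 122t/[(t+9.2)(13.3+t)] gives 9.2(13.3+t) = t(t+9.2), so t² = 9.2×13.3 = 122.4.
t* = √122.4 = 11.06 min.

11.1 min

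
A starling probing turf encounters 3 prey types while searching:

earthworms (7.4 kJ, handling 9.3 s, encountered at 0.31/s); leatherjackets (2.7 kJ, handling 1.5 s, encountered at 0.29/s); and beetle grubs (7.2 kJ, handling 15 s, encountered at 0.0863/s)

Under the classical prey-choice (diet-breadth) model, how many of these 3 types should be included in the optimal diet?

Profitabilities (E/h, kJ/s): leatherjackets 1.8, earthworms 0.796, beetle grubs 0.48. Add prey in this order while the next type's profitability exceeds the intake rate on those already taken.
Rate on top 1: 0.5456. earthworms: 0.796 > 0.5456 → include.
Rate on top 2: 0.7126. beetle grubs: 0.48 < 0.7126 → exclude; stop.
Optimal diet: leatherjackets, earthworms — 2 of 3 types.

2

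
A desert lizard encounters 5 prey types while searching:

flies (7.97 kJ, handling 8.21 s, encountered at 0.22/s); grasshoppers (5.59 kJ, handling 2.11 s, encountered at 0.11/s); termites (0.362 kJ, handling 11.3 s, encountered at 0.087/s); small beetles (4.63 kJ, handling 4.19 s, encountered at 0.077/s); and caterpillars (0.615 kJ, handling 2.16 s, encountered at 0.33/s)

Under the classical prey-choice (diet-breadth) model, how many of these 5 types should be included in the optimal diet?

3

Profitabilities (E/h, kJ/s): grasshoppers 2.65, small beetles 1.11, flies 0.971, caterpillars 0.285, termites 0.032. Add prey in this order while the next type's profitability exceeds the intake rate on those already taken.
Rate on top 1: 0.4991. small beetles: 1.11 > 0.4991 → include.
Rate on top 2: 0.6248. flies: 0.971 > 0.6248 → include.
Rate on top 3: 0.8107. caterpillars: 0.285 < 0.8107 → exclude; stop.
Optimal diet: grasshoppers, small beetles, flies — 3 of 5 types.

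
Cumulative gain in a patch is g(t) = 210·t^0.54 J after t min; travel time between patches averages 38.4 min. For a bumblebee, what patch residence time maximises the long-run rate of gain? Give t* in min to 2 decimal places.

45.08 min

By the marginal value theorem, leave when the instantaneous gain rate g'(t) equals the habitat-wide average g(t)/(T + t).
g'(t) = 0.54·210·t^-0.46. Setting 0.54·210·t^-0.46 = 210·t^0.54/(38.4+t) gives 0.54(38.4+t) = t, so 0.46·t = 0.54×38.4.
t* = 0.54×38.4/0.46 = 45.08 min.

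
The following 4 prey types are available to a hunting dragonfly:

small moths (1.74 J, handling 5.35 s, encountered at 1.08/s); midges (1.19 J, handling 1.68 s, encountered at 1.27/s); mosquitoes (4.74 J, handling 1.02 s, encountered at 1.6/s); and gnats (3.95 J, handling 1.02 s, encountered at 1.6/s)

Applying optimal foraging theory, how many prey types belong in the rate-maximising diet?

2

Rank by E/h (J/s): mosquitoes 4.65, gnats 3.87, midges 0.708, small moths 0.325. Include each in turn until the next type's E/h falls below the running intake rate.
Rate on top 1: 2.881. gnats: 3.87 > 2.881 → include.
Rate on top 2: 3.261. midges: 0.708 < 3.261 → exclude; stop.
Optimal diet: mosquitoes, gnats — 2 of 4 types.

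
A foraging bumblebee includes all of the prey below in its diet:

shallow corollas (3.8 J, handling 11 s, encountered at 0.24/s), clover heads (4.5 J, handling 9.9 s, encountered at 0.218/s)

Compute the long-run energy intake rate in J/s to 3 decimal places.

0.326 J/s

Energy encountered per unit search time: 0.24×3.8 + 0.218×4.5 = 1.893 J/s.
Handling time per unit search time: 0.24×11 + 0.218×9.9 = 4.798.
Rate = 1.893/(1 + 4.798) = 0.3265 J/s.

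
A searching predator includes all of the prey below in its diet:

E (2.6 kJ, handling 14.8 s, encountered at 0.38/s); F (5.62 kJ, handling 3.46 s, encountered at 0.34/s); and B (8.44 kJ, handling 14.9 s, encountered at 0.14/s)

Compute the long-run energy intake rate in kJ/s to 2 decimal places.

R = Σλ_iE_i / (1 + Σλ_ih_i)
Numerator: 0.38×2.6 + 0.34×5.62 + 0.14×8.44 = 4.08
Denominator: 1 + 0.38×14.8 + 0.34×3.46 + 0.14×14.9 = 9.886
R = 4.08/9.886 = 0.4127 kJ/s

0.41 kJ/s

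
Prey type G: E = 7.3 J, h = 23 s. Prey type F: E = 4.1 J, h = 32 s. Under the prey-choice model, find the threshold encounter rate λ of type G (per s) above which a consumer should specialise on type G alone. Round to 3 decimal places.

Drop type F once their profitability E₂/h₂ falls below the rate achievable on type G alone: E₂/h₂ = λE₁/(1 + λh₁).
Solve for λ: λE₁h₂ = E₂(1 + λh₁) → λ(E₁h₂ − E₂h₁) = E₂ → λ = E₂/(E₁h₂ − E₂h₁).
λ = 4.1/(7.3×32 − 4.1×23) = 4.1/139.3 = 0.02943 per s.

0.029 per s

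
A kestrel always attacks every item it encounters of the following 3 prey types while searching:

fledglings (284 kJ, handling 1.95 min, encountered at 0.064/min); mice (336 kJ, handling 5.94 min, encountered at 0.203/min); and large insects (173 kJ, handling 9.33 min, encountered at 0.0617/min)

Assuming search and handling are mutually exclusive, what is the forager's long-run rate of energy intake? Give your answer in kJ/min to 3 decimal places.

33.396 kJ/min

Energy encountered per unit search time: 0.064×284 + 0.203×336 + 0.0617×173 = 97.06 kJ/min.
Handling time per unit search time: 0.064×1.95 + 0.203×5.94 + 0.0617×9.33 = 1.906.
Rate = 97.06/(1 + 1.906) = 33.4 kJ/min.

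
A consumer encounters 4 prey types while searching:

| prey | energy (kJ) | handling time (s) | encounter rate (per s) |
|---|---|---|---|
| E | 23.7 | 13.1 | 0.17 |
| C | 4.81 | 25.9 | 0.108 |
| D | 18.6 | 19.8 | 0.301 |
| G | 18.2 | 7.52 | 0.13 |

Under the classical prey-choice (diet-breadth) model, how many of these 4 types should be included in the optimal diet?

Profitabilities (E/h, kJ/s): G 2.42, E 1.81, D 0.939, C 0.186. Add prey in this order while the next type's profitability exceeds the intake rate on those already taken.
Rate on top 1: 1.196. E: 1.81 > 1.196 → include.
Rate on top 2: 1.521. D: 0.939 < 1.521 → exclude; stop.
Optimal diet: G, E — 2 of 4 types.

2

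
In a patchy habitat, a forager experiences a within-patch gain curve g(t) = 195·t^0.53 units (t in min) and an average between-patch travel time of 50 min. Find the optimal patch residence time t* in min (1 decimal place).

56.4 min

By the marginal value theorem, leave when the instantaneous gain rate g'(t) equals the habitat-wide average g(t)/(T + t).
g'(t) = 0.53·195·t^-0.47. Setting 0.53·195·t^-0.47 = 195·t^0.53/(50+t) gives 0.53(50+t) = t, so 0.47·t = 0.53×50.
t* = 0.53×50/0.47 = 56.38 min.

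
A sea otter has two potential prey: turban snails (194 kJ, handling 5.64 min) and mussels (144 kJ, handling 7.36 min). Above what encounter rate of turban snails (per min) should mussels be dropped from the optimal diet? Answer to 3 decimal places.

0.234 per min

At the threshold, the rate on turban snails alone equals the profitability of mussels: λ·194/(1 + λ·5.64) = 144/7.36 = 19.57.
Rearranging, λ(194 − 19.57×5.64) = 19.57, so λ = 19.57/83.65 = 0.2339 per min.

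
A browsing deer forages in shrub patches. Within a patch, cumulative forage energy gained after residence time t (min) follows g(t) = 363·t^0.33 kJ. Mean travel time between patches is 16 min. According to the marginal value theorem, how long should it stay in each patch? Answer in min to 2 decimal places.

Optimal t* satisfies g'(t*) = g(t*)/(T + t*).
g'(t) = 0.33·363·t^-0.67. Setting 0.33·363·t^-0.67 = 363·t^0.33/(16+t) gives 0.33(16+t) = t, so 0.67·t = 0.33×16.
t* = 0.33×16/0.67 = 7.881 min.

7.88 min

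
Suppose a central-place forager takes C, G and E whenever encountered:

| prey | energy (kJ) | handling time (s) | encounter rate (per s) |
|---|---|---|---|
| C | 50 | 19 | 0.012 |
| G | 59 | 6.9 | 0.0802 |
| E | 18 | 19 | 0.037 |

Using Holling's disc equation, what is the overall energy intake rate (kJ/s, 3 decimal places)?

2.414 kJ/s

R = Σλ_iE_i / (1 + Σλ_ih_i)
Numerator: 0.012×50 + 0.0802×59 + 0.037×18 = 5.998
Denominator: 1 + 0.012×19 + 0.0802×6.9 + 0.037×19 = 2.484
R = 5.998/2.484 = 2.414 kJ/s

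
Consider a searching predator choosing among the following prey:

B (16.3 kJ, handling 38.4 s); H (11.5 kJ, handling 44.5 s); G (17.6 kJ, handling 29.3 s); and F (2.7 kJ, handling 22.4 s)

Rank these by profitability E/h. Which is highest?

G

In descending order of E/h:
G: 17.6/29.3 = 0.601 kJ/s
B: 16.3/38.4 = 0.424 kJ/s
H: 11.5/44.5 = 0.258 kJ/s
F: 2.7/22.4 = 0.121 kJ/s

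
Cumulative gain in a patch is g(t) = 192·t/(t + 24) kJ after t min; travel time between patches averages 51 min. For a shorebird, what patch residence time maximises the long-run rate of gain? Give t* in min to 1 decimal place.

35.0 min

By the marginal value theorem, leave when the instantaneous gain rate g'(t) equals the habitat-wide average g(t)/(T + t).
g'(t) = 192·24/(t + 24)². Setting 192·24/(t+24)² = 192t/[(t+24)(51+t)] gives 24(51+t) = t(t+24), so t² = 24×51 = 1224.
t* = √1224 = 34.99 min.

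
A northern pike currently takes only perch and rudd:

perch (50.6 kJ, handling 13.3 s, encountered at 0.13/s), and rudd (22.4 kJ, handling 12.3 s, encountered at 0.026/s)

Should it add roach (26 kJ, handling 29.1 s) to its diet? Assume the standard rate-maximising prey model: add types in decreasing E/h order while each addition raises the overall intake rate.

Current rate: (0.13×50.6 + 0.026×22.4)/(1 + 0.13×13.3 + 0.026×12.3) = 2.349 kJ/s.
roach: E/h = 26/29.1 = 0.8935 kJ/s.
Since 0.8935 < R, time spent handling roach is better spent searching.

No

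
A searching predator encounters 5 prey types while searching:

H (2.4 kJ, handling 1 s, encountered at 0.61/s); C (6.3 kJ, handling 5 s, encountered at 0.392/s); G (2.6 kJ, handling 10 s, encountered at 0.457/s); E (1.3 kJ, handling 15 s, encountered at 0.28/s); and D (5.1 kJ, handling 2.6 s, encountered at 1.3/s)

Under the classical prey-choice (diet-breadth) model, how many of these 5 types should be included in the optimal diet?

2

Profitabilities (E/h, kJ/s): H 2.4, D 1.96, C 1.26, G 0.26, E 0.0867. Add prey in this order while the next type's profitability exceeds the intake rate on those already taken.
Rate on top 1: 0.9093. D: 1.96 > 0.9093 → include.
Rate on top 2: 1.622. C: 1.26 < 1.622 → exclude; stop.
Optimal diet: H, D — 2 of 5 types.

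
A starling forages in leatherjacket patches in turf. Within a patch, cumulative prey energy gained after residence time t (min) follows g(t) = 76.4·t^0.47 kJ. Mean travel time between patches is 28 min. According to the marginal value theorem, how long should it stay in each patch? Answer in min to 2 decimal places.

Maximise g(t)/(T+t): set derivative to zero → g'(t)(T+t) = g(t).
g'(t) = 0.47·76.4·t^-0.53. Setting 0.47·76.4·t^-0.53 = 76.4·t^0.47/(28+t) gives 0.47(28+t) = t, so 0.53·t = 0.47×28.
t* = 0.47×28/0.53 = 24.83 min.

24.83 min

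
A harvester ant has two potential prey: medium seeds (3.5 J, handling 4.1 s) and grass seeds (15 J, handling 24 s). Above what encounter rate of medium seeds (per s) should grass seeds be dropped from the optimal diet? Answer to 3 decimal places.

The zero-one rule: include grass seeds iff E₂/h₂ > λE₁/(1+λh₁). Equality gives the switch point.
λE₁h₂ = E₂ + λE₂h₁ ⇒ λ = E₂/(E₁h₂ − E₂h₁) = 15/(84 − 61.5) = 0.6667 per s.

0.667 per s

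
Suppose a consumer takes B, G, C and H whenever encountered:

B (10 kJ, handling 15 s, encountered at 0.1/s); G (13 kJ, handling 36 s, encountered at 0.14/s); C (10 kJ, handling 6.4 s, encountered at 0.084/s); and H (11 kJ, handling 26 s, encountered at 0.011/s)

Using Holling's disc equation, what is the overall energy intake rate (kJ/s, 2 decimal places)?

R = Σλ_iE_i / (1 + Σλ_ih_i)
Numerator: 0.1×10 + 0.14×13 + 0.084×10 + 0.011×11 = 3.781
Denominator: 1 + 0.1×15 + 0.14×36 + 0.084×6.4 + 0.011×26 = 8.364
R = 3.781/8.364 = 0.4521 kJ/s

0.45 kJ/s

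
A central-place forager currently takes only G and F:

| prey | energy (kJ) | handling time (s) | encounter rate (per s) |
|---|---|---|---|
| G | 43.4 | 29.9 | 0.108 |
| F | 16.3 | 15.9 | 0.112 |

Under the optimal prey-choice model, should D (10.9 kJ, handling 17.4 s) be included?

On G and F alone, R = ΣλE/(1+Σλh) = 6.513/6.01 = 1.084 kJ/s.
Profitability of D: 10.9/17.4 = 0.6264 kJ/s.
Since 0.6264 < R, time spent handling D is better spent searching.

No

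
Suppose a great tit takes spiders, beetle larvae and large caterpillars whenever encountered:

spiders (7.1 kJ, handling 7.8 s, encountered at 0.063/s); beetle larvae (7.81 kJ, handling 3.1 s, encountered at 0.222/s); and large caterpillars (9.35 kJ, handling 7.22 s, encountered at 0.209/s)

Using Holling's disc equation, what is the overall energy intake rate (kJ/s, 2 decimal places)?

1.12 kJ/s

Energy encountered per unit search time: 0.063×7.1 + 0.222×7.81 + 0.209×9.35 = 4.135 kJ/s.
Handling time per unit search time: 0.063×7.8 + 0.222×3.1 + 0.209×7.22 = 2.689.
Rate = 4.135/(1 + 2.689) = 1.121 kJ/s.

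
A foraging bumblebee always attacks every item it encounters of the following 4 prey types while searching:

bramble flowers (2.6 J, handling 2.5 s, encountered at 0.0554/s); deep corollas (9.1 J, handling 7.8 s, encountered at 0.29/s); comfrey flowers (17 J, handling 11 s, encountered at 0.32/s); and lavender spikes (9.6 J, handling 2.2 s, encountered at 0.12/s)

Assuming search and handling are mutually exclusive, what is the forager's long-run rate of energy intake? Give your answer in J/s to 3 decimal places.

1.305 J/s

R = (0.0554×2.6 + 0.29×9.1 + 0.32×17 + 0.12×9.6) / (1 + 0.0554×2.5 + 0.29×7.8 + 0.32×11 + 0.12×2.2) = 9.375/7.184 = 1.305 J/s.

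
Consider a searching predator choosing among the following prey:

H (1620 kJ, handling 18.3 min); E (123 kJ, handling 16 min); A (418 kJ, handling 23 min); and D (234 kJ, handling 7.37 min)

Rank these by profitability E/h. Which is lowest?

Profitability E/h (kJ/min): H = 1620/18.3 = 88.5, E = 123/16 = 7.69, A = 418/23 = 18.2, D = 234/7.37 = 31.8.
Ranked: H > D > A > E.

E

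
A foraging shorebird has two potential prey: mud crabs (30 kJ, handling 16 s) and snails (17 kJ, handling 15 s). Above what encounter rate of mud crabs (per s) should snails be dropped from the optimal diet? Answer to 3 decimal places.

0.096 per s

At the threshold, the rate on mud crabs alone equals the profitability of snails: λ·30/(1 + λ·16) = 17/15 = 1.133.
Rearranging, λ(30 − 1.133×16) = 1.133, so λ = 1.133/11.87 = 0.09551 per s.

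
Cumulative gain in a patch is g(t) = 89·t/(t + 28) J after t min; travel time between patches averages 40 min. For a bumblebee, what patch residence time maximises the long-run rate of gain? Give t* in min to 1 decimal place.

33.5 min

By the marginal value theorem, leave when the instantaneous gain rate g'(t) equals the habitat-wide average g(t)/(T + t).
g'(t) = 89·28/(t + 28)². Setting 89·28/(t+28)² = 89t/[(t+28)(40+t)] gives 28(40+t) = t(t+28), so t² = 28×40 = 1120.
t* = √1120 = 33.47 min.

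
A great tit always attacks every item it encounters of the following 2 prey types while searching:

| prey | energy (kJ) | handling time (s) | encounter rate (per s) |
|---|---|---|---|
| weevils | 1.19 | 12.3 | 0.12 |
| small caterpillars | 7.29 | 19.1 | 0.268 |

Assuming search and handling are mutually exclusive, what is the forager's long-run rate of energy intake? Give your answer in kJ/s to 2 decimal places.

R = (0.12×1.19 + 0.268×7.29) / (1 + 0.12×12.3 + 0.268×19.1) = 2.097/7.595 = 0.276 kJ/s.

0.28 kJ/s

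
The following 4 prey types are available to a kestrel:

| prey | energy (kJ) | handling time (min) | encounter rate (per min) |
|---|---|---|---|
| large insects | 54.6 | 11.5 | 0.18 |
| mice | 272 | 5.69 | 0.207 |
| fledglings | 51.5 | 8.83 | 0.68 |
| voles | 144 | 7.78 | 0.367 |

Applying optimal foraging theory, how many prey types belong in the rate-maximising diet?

1

E/h in descending order: mice 47.8, voles 18.5, fledglings 5.83, large insects 4.75 kJ/min. The optimal diet is the largest prefix of this list for which every included type satisfies E_i/h_i > R on the types above it.
Rate on top 1: 25.85. voles: 18.5 < 25.85 → exclude; stop.
Optimal diet: mice — 1 of 4 types.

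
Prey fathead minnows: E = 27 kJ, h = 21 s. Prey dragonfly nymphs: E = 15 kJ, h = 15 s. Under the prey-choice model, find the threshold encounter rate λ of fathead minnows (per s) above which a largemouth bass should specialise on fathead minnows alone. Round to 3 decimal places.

0.167 per s

Drop dragonfly nymphs once their profitability E₂/h₂ falls below the rate achievable on fathead minnows alone: E₂/h₂ = λE₁/(1 + λh₁).
Solve for λ: λE₁h₂ = E₂(1 + λh₁) → λ(E₁h₂ − E₂h₁) = E₂ → λ = E₂/(E₁h₂ − E₂h₁).
λ = 15/(27×15 − 15×21) = 15/90 = 0.1667 per s.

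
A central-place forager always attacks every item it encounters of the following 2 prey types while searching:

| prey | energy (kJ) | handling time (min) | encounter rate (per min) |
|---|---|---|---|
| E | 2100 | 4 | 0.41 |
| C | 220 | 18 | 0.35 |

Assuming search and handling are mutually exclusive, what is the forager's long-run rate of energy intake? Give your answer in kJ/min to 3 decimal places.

R = (0.41×2100 + 0.35×220) / (1 + 0.41×4 + 0.35×18) = 938/8.94 = 104.9 kJ/min.

104.922 kJ/min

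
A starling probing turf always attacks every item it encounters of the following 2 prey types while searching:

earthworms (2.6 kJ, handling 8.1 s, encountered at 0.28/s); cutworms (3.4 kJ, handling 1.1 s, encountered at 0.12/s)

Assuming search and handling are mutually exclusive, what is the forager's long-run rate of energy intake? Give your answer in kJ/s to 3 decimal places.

0.334 kJ/s

R = (0.28×2.6 + 0.12×3.4) / (1 + 0.28×8.1 + 0.12×1.1) = 1.136/3.4 = 0.3341 kJ/s.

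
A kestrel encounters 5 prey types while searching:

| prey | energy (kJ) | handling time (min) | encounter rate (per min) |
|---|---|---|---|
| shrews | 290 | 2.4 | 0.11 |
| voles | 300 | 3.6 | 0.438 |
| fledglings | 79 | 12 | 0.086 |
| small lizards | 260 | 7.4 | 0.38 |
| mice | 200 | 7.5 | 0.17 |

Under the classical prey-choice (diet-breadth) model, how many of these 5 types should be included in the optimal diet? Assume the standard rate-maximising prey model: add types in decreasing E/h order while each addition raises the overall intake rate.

2

E/h in descending order: shrews 121, voles 83.3, small lizards 35.1, mice 26.7, fledglings 6.58 kJ/min. The optimal diet is the largest prefix of this list for which every included type satisfies E_i/h_i > R on the types above it.
Rate on top 1: 25.24. voles: 83.3 > 25.24 → include.
Rate on top 2: 57.48. small lizards: 35.1 < 57.48 → exclude; stop.
Optimal diet: shrews, voles — 2 of 5 types.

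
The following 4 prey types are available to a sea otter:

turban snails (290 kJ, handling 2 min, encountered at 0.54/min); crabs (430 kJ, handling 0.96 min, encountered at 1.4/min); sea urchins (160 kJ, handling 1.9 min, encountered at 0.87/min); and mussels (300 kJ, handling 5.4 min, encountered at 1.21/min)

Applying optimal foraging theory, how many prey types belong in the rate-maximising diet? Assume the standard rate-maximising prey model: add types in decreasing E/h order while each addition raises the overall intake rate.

1

Profitabilities (E/h, kJ/min): crabs 448, turban snails 145, sea urchins 84.2, mussels 55.6. Add prey in this order while the next type's profitability exceeds the intake rate on those already taken.
Rate on top 1: 256.8. turban snails: 145 < 256.8 → exclude; stop.
Optimal diet: crabs — 1 of 4 types.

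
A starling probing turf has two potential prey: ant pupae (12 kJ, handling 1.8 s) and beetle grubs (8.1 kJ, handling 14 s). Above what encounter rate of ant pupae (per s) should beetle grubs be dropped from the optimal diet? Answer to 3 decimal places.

At the threshold, the rate on ant pupae alone equals the profitability of beetle grubs: λ·12/(1 + λ·1.8) = 8.1/14 = 0.5786.
Rearranging, λ(12 − 0.5786×1.8) = 0.5786, so λ = 0.5786/10.96 = 0.0528 per s.

0.053 per s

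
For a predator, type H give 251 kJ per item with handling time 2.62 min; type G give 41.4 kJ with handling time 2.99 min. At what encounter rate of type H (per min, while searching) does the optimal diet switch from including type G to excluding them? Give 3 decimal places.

The zero-one rule: include type G iff E₂/h₂ > λE₁/(1+λh₁). Equality gives the switch point.
λE₁h₂ = E₂ + λE₂h₁ ⇒ λ = E₂/(E₁h₂ − E₂h₁) = 41.4/(750.5 − 108.5) = 0.06448 per min.

0.064 per min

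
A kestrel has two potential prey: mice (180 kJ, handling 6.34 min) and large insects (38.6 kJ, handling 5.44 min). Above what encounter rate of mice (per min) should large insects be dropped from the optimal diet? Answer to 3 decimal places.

0.053 per min

At the threshold, the rate on mice alone equals the profitability of large insects: λ·180/(1 + λ·6.34) = 38.6/5.44 = 7.096.
Rearranging, λ(180 − 7.096×6.34) = 7.096, so λ = 7.096/135 = 0.05255 per min.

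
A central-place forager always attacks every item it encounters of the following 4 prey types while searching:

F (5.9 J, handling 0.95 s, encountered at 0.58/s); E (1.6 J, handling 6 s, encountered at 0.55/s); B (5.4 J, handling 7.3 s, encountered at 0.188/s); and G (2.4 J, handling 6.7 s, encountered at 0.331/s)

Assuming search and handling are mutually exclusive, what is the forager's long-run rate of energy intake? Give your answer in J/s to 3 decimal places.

R = Σλ_iE_i / (1 + Σλ_ih_i)
Numerator: 0.58×5.9 + 0.55×1.6 + 0.188×5.4 + 0.331×2.4 = 6.112
Denominator: 1 + 0.58×0.95 + 0.55×6 + 0.188×7.3 + 0.331×6.7 = 8.441
R = 6.112/8.441 = 0.724 J/s

0.724 J/s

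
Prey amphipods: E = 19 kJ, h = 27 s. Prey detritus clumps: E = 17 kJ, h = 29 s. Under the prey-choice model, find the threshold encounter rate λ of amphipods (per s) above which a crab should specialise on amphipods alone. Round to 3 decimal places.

0.185 per s

Drop detritus clumps once their profitability E₂/h₂ falls below the rate achievable on amphipods alone: E₂/h₂ = λE₁/(1 + λh₁).
Solve for λ: λE₁h₂ = E₂(1 + λh₁) → λ(E₁h₂ − E₂h₁) = E₂ → λ = E₂/(E₁h₂ − E₂h₁).
λ = 17/(19×29 − 17×27) = 17/92 = 0.1848 per s.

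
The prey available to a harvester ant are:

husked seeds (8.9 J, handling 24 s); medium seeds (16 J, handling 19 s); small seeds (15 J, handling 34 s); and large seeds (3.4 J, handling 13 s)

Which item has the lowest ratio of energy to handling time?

large seeds

In descending order of E/h:
medium seeds: 16/19 = 0.842 J/s
small seeds: 15/34 = 0.441 J/s
husked seeds: 8.9/24 = 0.371 J/s
large seeds: 3.4/13 = 0.262 J/s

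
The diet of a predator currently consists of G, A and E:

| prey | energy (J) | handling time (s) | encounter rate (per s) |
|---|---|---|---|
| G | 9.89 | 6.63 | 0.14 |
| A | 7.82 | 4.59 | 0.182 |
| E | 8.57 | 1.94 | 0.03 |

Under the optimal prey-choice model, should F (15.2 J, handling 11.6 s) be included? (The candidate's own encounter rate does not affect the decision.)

Yes

On G, A and E alone, R = ΣλE/(1+Σλh) = 3.065/2.822 = 1.086 J/s.
F: E/h = 15.2/11.6 = 1.31 J/s.
1.31 > 1.086, so adding F raises the average — include it.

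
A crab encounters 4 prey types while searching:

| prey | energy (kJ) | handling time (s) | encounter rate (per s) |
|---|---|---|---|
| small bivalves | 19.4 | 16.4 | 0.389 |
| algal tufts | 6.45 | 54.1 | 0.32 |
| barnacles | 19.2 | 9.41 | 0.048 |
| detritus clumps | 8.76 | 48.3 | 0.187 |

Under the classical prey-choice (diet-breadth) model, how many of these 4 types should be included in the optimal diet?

Rank by E/h (kJ/s): barnacles 2.04, small bivalves 1.18, detritus clumps 0.181, algal tufts 0.119. Include each in turn until the next type's E/h falls below the running intake rate.
Rate on top 1: 0.6349. small bivalves: 1.18 > 0.6349 → include.
Rate on top 2: 1.081. detritus clumps: 0.181 < 1.081 → exclude; stop.
Optimal diet: barnacles, small bivalves — 2 of 4 types.

2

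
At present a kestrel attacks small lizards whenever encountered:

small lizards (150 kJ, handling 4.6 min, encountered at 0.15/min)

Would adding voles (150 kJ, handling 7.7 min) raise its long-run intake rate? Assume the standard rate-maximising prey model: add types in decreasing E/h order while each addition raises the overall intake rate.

Yes

Intake rate on the current diet: R = (0.15×150) / (1 + 0.15×4.6) = 22.5/1.69 = 13.31 kJ/min.
Profitability of voles: 150/7.7 = 19.48 kJ/min.
Since 19.48 > R, including voles increases the long-run rate.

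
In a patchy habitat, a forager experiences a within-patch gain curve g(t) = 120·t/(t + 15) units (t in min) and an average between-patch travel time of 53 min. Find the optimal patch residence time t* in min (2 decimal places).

28.20 min

By the marginal value theorem, leave when the instantaneous gain rate g'(t) equals the habitat-wide average g(t)/(T + t).
g'(t) = 120·15/(t + 15)². Setting 120·15/(t+15)² = 120t/[(t+15)(53+t)] gives 15(53+t) = t(t+15), so t² = 15×53 = 795.
t* = √795 = 28.2 min.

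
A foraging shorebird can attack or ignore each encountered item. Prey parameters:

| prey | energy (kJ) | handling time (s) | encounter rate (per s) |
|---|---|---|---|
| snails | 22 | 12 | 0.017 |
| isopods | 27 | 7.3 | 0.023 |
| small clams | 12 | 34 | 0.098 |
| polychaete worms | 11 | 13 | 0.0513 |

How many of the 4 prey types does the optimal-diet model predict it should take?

3

Profitabilities (E/h, kJ/s): isopods 3.7, snails 1.83, polychaete worms 0.846, small clams 0.353. Add prey in this order while the next type's profitability exceeds the intake rate on those already taken.
Rate on top 1: 0.5317. snails: 1.83 > 0.5317 → include.
Rate on top 2: 0.7253. polychaete worms: 0.846 > 0.7253 → include.
Rate on top 3: 0.7648. small clams: 0.353 < 0.7648 → exclude; stop.
Optimal diet: isopods, snails, polychaete worms — 3 of 4 types.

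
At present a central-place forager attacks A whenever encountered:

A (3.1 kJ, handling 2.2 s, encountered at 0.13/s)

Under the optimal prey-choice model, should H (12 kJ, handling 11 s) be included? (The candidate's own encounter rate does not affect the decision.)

Intake rate on the current diet: R = (0.13×3.1) / (1 + 0.13×2.2) = 0.403/1.286 = 0.3134 kJ/s.
H: E/h = 12/11 = 1.091 kJ/s.
1.091 > 0.3134, so adding H raises the average — include it.

Yes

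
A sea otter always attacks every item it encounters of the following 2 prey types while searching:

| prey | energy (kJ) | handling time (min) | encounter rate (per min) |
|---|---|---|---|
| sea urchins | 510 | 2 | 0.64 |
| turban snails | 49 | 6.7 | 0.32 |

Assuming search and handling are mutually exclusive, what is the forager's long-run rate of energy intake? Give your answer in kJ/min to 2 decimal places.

77.32 kJ/min

R = Σλ_iE_i / (1 + Σλ_ih_i)
Numerator: 0.64×510 + 0.32×49 = 342.1
Denominator: 1 + 0.64×2 + 0.32×6.7 = 4.424
R = 342.1/4.424 = 77.32 kJ/min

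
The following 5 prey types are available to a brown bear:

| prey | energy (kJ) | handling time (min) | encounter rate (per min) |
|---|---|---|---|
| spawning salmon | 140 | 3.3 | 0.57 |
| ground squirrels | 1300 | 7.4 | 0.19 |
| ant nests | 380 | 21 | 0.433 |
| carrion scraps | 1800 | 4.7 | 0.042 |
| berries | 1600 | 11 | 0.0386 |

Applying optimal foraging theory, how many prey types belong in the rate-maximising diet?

3

E/h in descending order: carrion scraps 383, ground squirrels 176, berries 145, spawning salmon 42.4, ant nests 18.1 kJ/min. The optimal diet is the largest prefix of this list for which every included type satisfies E_i/h_i > R on the types above it.
Rate on top 1: 63.14. ground squirrels: 176 > 63.14 → include.
Rate on top 2: 123.9. berries: 145 > 123.9 → include.
Rate on top 3: 126.9. spawning salmon: 42.4 < 126.9 → exclude; stop.
Optimal diet: carrion scraps, ground squirrels, berries — 3 of 5 types.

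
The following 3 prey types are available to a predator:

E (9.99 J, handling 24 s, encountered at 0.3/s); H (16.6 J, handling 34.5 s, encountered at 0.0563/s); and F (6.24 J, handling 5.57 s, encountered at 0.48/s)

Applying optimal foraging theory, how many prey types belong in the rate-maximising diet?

1

E/h in descending order: F 1.12, H 0.481, E 0.416 J/s. The optimal diet is the largest prefix of this list for which every included type satisfies E_i/h_i > R on the types above it.
Rate on top 1: 0.8153. H: 0.481 < 0.8153 → exclude; stop.
Optimal diet: F — 1 of 3 types.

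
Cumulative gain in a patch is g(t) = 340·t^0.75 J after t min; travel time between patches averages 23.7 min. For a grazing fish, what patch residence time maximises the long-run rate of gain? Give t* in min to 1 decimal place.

By the marginal value theorem, leave when the instantaneous gain rate g'(t) equals the habitat-wide average g(t)/(T + t).
g'(t) = 0.75·340·t^-0.25. Setting 0.75·340·t^-0.25 = 340·t^0.75/(23.7+t) gives 0.75(23.7+t) = t, so 0.25·t = 0.75×23.7.
t* = 0.75×23.7/0.25 = 71.1 min.

71.1 min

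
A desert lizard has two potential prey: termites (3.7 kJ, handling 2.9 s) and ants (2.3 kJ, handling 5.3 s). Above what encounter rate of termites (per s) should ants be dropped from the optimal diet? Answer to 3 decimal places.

The zero-one rule: include ants iff E₂/h₂ > λE₁/(1+λh₁). Equality gives the switch point.
λE₁h₂ = E₂ + λE₂h₁ ⇒ λ = E₂/(E₁h₂ − E₂h₁) = 2.3/(19.61 − 6.67) = 0.1777 per s.

0.178 per s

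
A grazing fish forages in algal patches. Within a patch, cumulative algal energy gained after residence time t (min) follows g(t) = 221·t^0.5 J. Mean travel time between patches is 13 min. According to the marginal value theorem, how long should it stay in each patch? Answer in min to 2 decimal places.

13.00 min

Optimal t* satisfies g'(t*) = g(t*)/(T + t*).
g'(t) = 0.5·221·t^-0.5. Setting 0.5·221·t^-0.5 = 221·t^0.5/(13+t) gives 0.5(13+t) = t, so 0.50·t = 0.5×13.
t* = 0.5×13/0.50 = 13 min.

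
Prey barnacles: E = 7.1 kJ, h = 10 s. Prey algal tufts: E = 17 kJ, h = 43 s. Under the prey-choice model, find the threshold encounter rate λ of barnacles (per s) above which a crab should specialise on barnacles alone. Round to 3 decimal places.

Drop algal tufts once their profitability E₂/h₂ falls below the rate achievable on barnacles alone: E₂/h₂ = λE₁/(1 + λh₁).
Solve for λ: λE₁h₂ = E₂(1 + λh₁) → λ(E₁h₂ − E₂h₁) = E₂ → λ = E₂/(E₁h₂ − E₂h₁).
λ = 17/(7.1×43 − 17×10) = 17/135.3 = 0.1256 per s.

0.126 per s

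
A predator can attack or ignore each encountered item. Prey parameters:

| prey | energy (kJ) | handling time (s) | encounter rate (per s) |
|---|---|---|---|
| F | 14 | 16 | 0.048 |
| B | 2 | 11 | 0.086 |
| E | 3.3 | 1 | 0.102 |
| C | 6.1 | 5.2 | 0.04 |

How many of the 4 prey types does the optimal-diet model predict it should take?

3

Profitabilities (E/h, kJ/s): E 3.3, C 1.17, F 0.875, B 0.182. Add prey in this order while the next type's profitability exceeds the intake rate on those already taken.
Rate on top 1: 0.3054. C: 1.17 > 0.3054 → include.
Rate on top 2: 0.4432. F: 0.875 > 0.4432 → include.
Rate on top 3: 0.6028. B: 0.182 < 0.6028 → exclude; stop.
Optimal diet: E, C, F — 3 of 4 types.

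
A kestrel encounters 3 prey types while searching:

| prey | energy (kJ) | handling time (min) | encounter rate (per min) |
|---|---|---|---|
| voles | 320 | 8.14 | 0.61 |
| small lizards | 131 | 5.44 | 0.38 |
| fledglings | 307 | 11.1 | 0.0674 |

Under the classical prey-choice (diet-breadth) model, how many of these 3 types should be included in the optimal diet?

Profitabilities (E/h, kJ/min): voles 39.3, fledglings 27.7, small lizards 24.1. Add prey in this order while the next type's profitability exceeds the intake rate on those already taken.
Rate on top 1: 32.72. fledglings: 27.7 < 32.72 → exclude; stop.
Optimal diet: voles — 1 of 3 types.

1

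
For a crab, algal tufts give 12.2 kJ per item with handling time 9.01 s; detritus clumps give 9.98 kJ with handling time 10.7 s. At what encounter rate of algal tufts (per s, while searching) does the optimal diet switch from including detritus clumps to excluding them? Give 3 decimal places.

0.246 per s

At the threshold, the rate on algal tufts alone equals the profitability of detritus clumps: λ·12.2/(1 + λ·9.01) = 9.98/10.7 = 0.9327.
Rearranging, λ(12.2 − 0.9327×9.01) = 0.9327, so λ = 0.9327/3.796 = 0.2457 per s.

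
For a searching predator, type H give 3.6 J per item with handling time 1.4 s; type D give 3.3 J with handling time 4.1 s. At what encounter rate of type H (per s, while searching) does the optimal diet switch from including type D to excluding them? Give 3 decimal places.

Drop type D once their profitability E₂/h₂ falls below the rate achievable on type H alone: E₂/h₂ = λE₁/(1 + λh₁).
Solve for λ: λE₁h₂ = E₂(1 + λh₁) → λ(E₁h₂ − E₂h₁) = E₂ → λ = E₂/(E₁h₂ − E₂h₁).
λ = 3.3/(3.6×4.1 − 3.3×1.4) = 3.3/10.14 = 0.3254 per s.

0.325 per s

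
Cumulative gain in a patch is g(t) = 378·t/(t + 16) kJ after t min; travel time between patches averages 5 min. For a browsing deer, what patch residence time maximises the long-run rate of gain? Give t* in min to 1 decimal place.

8.9 min

By the marginal value theorem, leave when the instantaneous gain rate g'(t) equals the habitat-wide average g(t)/(T + t).
g'(t) = 378·16/(t + 16)². Setting 378·16/(t+16)² = 378t/[(t+16)(5+t)] gives 16(5+t) = t(t+16), so t² = 16×5 = 80.
t* = √80 = 8.944 min.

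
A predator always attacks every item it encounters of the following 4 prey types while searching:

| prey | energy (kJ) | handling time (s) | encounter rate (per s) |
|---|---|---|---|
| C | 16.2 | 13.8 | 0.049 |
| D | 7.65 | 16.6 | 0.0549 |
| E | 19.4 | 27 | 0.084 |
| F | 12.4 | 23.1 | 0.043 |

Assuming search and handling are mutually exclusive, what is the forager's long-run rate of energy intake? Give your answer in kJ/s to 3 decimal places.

0.577 kJ/s

R = Σλ_iE_i / (1 + Σλ_ih_i)
Numerator: 0.049×16.2 + 0.0549×7.65 + 0.084×19.4 + 0.043×12.4 = 3.377
Denominator: 1 + 0.049×13.8 + 0.0549×16.6 + 0.084×27 + 0.043×23.1 = 5.849
R = 3.377/5.849 = 0.5773 kJ/s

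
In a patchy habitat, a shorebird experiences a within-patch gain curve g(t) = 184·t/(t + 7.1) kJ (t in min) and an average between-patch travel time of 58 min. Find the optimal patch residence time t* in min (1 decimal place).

20.3 min

Maximise g(t)/(T+t): set derivative to zero → g'(t)(T+t) = g(t).
g'(t) = 184·7.1/(t + 7.1)². Setting 184·7.1/(t+7.1)² = 184t/[(t+7.1)(58+t)] gives 7.1(58+t) = t(t+7.1), so t² = 7.1×58 = 411.8.
t* = √411.8 = 20.29 min.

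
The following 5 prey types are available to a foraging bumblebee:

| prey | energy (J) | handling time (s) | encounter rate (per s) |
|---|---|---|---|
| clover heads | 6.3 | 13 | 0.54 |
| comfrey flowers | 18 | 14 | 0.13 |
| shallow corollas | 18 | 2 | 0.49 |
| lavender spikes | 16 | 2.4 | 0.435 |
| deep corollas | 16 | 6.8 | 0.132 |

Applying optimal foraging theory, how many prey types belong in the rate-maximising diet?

2

Profitabilities (E/h, J/s): shallow corollas 9, lavender spikes 6.67, deep corollas 2.35, comfrey flowers 1.29, clover heads 0.485. Add prey in this order while the next type's profitability exceeds the intake rate on those already taken.
Rate on top 1: 4.455. lavender spikes: 6.67 > 4.455 → include.
Rate on top 2: 5.218. deep corollas: 2.35 < 5.218 → exclude; stop.
Optimal diet: shallow corollas, lavender spikes — 2 of 5 types.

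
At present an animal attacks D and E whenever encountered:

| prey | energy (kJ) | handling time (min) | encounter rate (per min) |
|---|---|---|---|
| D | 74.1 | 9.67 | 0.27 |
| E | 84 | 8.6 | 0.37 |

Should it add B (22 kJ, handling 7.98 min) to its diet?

No

Intake rate on the current diet: R = (0.27×74.1 + 0.37×84) / (1 + 0.27×9.67 + 0.37×8.6) = 51.09/6.793 = 7.521 kJ/min.
Profitability of B: 22/7.98 = 2.757 kJ/min.
2.757 < 7.521, so adding B would lower the average — exclude it.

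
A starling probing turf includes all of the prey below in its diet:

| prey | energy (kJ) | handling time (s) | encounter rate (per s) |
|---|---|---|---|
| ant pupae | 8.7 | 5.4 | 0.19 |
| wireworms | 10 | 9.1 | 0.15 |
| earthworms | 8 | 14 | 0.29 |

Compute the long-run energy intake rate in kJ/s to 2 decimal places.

0.73 kJ/s

R = (0.19×8.7 + 0.15×10 + 0.29×8) / (1 + 0.19×5.4 + 0.15×9.1 + 0.29×14) = 5.473/7.451 = 0.7345 kJ/s.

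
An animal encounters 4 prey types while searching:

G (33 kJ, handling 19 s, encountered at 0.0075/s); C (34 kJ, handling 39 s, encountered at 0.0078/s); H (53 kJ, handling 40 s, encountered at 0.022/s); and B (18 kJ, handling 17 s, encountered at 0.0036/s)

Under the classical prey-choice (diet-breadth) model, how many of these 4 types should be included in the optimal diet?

E/h in descending order: G 1.74, H 1.32, B 1.06, C 0.872 kJ/s. The optimal diet is the largest prefix of this list for which every included type satisfies E_i/h_i > R on the types above it.
Rate on top 1: 0.2166. H: 1.32 > 0.2166 → include.
Rate on top 2: 0.6989. B: 1.06 > 0.6989 → include.
Rate on top 3: 0.7095. C: 0.872 > 0.7095 → include.
Optimal diet: G, H, B, C — 4 of 4 types.

4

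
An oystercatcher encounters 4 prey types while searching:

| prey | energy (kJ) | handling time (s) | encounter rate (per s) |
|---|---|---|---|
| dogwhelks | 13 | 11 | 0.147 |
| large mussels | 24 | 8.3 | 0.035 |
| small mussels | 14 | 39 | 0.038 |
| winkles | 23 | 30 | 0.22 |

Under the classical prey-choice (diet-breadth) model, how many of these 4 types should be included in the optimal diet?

2

Profitabilities (E/h, kJ/s): large mussels 2.89, dogwhelks 1.18, winkles 0.767, small mussels 0.359. Add prey in this order while the next type's profitability exceeds the intake rate on those already taken.
Rate on top 1: 0.6509. dogwhelks: 1.18 > 0.6509 → include.
Rate on top 2: 0.9462. winkles: 0.767 < 0.9462 → exclude; stop.
Optimal diet: large mussels, dogwhelks — 2 of 4 types.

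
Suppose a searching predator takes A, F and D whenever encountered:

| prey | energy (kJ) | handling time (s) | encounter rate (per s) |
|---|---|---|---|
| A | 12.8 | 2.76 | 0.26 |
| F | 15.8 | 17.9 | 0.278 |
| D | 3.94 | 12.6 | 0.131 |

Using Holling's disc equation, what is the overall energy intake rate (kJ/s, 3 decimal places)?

R = Σλ_iE_i / (1 + Σλ_ih_i)
Numerator: 0.26×12.8 + 0.278×15.8 + 0.131×3.94 = 8.237
Denominator: 1 + 0.26×2.76 + 0.278×17.9 + 0.131×12.6 = 8.344
R = 8.237/8.344 = 0.9871 kJ/s

0.987 kJ/s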